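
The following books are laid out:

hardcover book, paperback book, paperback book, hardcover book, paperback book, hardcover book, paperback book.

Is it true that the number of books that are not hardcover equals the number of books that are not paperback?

False

|books that are not hardcover| = 4.
|books that are not paperback| = 3.
The claim requires 4 = 3, which does not hold.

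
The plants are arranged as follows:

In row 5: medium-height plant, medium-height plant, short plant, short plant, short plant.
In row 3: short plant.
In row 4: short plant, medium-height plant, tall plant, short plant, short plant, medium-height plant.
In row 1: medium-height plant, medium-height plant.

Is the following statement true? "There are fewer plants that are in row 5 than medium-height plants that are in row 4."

False

There are 5 plants in row 5.
There are 2 medium-height plants in row 4.
The claim requires 5 < 2, which does not hold.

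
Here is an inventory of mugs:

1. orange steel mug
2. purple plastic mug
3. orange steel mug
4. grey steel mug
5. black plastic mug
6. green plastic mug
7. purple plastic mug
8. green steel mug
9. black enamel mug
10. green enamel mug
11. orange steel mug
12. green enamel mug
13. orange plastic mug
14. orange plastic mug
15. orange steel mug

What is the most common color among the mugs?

orange

Counts by color: orange 6, green 4, purple 2, black 2, grey 1.
The maximum is 6, held uniquely by orange.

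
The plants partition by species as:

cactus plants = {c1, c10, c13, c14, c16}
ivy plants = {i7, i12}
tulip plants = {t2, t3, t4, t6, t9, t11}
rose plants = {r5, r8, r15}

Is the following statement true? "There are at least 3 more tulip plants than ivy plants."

|tulip plants| = 6.
|ivy plants| = 2.
The claim requires 6 − 2 = 4 ≥ 3, which holds.

True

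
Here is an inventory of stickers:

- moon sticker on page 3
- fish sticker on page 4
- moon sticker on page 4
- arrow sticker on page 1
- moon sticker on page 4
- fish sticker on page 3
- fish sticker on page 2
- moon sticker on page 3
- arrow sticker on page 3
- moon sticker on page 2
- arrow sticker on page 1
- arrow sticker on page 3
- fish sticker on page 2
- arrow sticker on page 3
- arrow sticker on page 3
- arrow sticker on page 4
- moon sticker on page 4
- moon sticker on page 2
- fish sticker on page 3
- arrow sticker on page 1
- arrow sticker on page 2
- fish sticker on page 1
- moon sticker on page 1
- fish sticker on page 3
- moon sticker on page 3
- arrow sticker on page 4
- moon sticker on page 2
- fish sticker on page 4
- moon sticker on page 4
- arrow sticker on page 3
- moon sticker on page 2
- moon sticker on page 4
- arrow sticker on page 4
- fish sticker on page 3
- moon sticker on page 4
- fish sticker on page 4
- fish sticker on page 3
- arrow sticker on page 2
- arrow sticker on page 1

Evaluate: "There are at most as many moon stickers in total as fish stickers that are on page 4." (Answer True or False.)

False

There are 14 moon stickers.
There are 3 fish stickers on page 4.
The claim requires 14 ≤ 3, which does not hold.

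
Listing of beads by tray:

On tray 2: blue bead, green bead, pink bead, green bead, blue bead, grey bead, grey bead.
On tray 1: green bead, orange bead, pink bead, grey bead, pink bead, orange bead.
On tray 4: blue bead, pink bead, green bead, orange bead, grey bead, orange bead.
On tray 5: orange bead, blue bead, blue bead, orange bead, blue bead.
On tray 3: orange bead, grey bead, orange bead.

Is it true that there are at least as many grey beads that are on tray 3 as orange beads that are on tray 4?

False

grey beads on tray 3: 1.
orange beads on tray 4: 2.
The claim requires 1 ≥ 2, which does not hold.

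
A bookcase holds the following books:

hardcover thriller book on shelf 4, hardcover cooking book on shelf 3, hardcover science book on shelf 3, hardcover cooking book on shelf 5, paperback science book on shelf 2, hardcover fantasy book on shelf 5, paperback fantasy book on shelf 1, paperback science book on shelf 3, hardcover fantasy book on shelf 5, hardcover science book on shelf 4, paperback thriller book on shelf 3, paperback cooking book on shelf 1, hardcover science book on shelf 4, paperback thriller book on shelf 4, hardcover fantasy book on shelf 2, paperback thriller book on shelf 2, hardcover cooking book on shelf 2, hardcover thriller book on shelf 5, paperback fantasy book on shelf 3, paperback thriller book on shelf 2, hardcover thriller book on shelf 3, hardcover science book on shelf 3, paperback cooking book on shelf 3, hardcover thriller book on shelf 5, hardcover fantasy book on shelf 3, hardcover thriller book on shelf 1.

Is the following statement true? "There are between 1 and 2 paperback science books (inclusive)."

|paperback science books| = 2.
The claim requires 1 ≤ 2 ≤ 2, which holds.

True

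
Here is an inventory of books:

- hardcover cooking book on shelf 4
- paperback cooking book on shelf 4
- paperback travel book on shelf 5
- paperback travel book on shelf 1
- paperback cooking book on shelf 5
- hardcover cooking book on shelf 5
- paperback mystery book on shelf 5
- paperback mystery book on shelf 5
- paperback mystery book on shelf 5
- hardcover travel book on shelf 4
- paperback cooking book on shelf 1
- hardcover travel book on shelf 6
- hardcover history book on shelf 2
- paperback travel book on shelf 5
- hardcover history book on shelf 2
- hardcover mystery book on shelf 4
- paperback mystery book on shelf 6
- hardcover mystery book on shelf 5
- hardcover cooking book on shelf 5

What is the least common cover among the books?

Counts by cover: paperback 10, hardcover 9.
The minimum is 9, held uniquely by hardcover.

hardcover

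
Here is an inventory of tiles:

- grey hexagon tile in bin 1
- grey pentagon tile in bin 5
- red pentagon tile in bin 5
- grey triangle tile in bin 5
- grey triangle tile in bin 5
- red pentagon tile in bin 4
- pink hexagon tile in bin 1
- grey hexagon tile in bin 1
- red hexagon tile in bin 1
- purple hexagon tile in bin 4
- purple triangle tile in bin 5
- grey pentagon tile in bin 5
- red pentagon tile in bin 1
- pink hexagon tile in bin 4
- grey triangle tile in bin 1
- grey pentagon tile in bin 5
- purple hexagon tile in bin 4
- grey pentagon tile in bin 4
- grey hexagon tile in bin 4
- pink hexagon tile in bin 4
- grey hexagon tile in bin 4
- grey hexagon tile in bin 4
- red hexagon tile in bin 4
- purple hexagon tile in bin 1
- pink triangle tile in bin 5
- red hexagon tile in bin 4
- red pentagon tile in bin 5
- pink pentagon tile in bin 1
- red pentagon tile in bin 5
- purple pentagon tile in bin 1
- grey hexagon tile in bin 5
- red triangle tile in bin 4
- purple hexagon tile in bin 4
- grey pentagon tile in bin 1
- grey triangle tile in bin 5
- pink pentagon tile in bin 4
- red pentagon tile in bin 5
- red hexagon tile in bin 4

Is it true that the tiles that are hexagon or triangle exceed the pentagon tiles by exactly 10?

|tiles that are hexagon or triangle| = 24.
|pentagon tiles| = 14.
The claim requires 24 − 14 (= 10) to equal 10, which holds.

True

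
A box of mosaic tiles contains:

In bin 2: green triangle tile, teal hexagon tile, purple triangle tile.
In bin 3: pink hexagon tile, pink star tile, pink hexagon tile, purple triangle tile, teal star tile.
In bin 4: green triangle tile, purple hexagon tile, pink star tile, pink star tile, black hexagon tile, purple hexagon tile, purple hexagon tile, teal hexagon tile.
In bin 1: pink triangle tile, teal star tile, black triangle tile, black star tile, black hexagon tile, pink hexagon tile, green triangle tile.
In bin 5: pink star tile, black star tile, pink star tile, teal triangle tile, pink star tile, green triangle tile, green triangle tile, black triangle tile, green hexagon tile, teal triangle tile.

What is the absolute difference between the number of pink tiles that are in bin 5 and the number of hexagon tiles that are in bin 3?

1

pink tiles in bin 5: 3. hexagon tiles in bin 3: 2.
|3 − 2| = 3 − 2 = 1.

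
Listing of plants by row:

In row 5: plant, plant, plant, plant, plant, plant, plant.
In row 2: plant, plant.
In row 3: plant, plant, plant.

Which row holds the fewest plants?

row 2

Counts by row: row 5→7, row 3→3, row 2→2.
The minimum is 2, held uniquely by row 2.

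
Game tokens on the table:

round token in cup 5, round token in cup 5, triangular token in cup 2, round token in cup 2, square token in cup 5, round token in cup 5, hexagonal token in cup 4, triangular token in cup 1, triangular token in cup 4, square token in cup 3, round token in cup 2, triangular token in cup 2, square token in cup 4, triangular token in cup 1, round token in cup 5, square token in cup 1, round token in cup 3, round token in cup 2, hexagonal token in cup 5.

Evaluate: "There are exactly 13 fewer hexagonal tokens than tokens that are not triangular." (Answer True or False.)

False

There are 2 hexagonal tokens.
There are 14 tokens that are not triangular.
The claim requires 14 − 2 (= 12) to equal 13, which does not hold.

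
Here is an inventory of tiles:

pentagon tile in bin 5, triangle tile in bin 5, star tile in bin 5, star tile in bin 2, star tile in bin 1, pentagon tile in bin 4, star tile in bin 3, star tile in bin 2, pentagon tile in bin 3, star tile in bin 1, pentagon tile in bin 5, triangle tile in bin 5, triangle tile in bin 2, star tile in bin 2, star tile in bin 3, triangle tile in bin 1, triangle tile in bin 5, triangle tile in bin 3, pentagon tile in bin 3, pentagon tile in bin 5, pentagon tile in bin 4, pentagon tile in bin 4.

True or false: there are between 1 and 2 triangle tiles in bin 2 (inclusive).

triangle tiles in bin 2: 1.
The claim requires 1 ≤ 1 ≤ 2, which holds.

True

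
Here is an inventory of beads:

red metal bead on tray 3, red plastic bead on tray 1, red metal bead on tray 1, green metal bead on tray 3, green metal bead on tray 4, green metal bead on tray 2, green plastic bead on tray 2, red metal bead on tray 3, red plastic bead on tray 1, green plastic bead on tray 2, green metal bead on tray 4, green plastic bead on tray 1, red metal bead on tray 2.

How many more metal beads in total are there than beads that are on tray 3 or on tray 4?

3

metal beads: 8.
beads on tray 3 or on tray 4: 5.
8 − 5 = 3.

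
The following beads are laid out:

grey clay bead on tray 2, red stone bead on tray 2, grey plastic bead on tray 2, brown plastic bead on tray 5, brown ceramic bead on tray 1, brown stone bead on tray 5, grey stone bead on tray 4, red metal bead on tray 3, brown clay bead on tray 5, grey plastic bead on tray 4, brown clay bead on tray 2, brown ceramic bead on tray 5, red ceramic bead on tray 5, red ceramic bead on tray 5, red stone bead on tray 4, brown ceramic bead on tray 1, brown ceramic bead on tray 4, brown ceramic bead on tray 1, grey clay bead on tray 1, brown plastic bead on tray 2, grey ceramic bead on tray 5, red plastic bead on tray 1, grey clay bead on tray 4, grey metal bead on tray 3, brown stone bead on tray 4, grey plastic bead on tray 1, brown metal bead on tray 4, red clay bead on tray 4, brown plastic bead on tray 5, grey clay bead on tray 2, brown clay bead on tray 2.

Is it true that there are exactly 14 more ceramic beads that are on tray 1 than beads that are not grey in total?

There are 3 ceramic beads on tray 1.
There are 21 beads that are not grey.
The claim requires 3 − 21 (= -18) to equal 14, which does not hold.

False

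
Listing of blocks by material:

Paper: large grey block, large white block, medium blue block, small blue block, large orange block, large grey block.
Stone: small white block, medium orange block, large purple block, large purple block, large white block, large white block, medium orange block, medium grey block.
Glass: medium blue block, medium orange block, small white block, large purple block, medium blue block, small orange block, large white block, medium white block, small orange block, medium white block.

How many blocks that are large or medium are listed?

19

large: 10; medium: 9; together 10 + 9 = 19.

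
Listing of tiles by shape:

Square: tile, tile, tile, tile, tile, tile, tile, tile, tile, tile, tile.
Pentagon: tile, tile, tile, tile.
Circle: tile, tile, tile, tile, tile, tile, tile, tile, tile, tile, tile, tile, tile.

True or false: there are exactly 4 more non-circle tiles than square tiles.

True

There are 15 non-circle tiles.
There are 11 square tiles.
The claim requires 15 − 11 (= 4) to equal 4, which holds.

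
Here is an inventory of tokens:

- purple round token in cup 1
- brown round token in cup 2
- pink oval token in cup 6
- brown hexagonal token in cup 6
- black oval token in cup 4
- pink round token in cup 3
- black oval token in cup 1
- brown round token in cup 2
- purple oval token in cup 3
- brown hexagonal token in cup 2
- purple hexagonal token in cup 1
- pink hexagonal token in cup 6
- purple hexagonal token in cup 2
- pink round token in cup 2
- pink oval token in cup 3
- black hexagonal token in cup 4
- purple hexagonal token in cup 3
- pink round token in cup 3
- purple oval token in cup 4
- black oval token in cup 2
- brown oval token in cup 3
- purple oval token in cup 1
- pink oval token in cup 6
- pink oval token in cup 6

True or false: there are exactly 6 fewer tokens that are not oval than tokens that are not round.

False

There are 13 tokens that are not oval.
There are 18 tokens that are not round.
The claim requires 18 − 13 (= 5) to equal 6, which does not hold.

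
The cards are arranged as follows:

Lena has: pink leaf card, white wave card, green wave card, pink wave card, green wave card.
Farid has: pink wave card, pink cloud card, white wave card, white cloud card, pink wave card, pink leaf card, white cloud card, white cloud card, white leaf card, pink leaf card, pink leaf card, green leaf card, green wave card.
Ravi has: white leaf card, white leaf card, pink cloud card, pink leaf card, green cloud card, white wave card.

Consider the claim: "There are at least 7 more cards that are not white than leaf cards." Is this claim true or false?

cards that are not white: 15.
leaf cards: 9.
The claim requires 15 − 9 = 6 ≥ 7, which does not hold.

False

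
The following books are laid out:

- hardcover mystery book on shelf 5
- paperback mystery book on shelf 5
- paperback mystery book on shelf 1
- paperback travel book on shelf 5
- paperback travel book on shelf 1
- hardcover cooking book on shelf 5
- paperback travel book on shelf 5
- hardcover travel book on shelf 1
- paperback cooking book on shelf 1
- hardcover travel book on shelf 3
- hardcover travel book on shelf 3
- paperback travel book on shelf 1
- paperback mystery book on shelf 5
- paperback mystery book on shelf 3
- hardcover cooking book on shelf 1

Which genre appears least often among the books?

cooking

Counts by genre: travel 7, mystery 5, cooking 3.
The minimum is 3, held uniquely by cooking.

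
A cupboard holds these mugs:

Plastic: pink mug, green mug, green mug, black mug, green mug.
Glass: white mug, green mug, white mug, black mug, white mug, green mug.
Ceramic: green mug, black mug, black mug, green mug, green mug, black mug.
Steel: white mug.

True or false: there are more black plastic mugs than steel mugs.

False

|black plastic mugs| = 1.
|steel mugs| = 1.
The claim requires 1 > 1, which does not hold.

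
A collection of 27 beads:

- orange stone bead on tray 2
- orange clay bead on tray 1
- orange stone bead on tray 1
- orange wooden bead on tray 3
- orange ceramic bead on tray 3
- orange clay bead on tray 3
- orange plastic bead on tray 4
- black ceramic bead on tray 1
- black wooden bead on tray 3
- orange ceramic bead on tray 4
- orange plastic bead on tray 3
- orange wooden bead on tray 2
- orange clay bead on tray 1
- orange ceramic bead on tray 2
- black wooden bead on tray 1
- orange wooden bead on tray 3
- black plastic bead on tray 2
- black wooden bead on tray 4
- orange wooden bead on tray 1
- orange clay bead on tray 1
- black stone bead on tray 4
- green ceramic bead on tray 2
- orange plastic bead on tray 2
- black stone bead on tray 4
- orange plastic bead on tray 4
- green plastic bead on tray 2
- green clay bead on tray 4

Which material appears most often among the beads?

Counts by material: wooden 7, plastic 6, clay 5, ceramic 5, stone 4.
The maximum is 7, held uniquely by wooden.

wooden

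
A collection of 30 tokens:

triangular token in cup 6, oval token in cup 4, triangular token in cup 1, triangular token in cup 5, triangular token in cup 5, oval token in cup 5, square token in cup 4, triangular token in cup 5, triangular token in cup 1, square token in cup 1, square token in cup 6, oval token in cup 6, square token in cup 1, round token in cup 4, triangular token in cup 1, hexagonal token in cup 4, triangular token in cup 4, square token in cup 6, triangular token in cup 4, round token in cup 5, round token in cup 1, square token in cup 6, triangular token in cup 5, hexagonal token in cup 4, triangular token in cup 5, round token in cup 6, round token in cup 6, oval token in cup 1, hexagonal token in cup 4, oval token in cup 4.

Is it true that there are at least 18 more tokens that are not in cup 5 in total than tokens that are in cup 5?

|tokens that are not in cup 5| = 23.
|tokens in cup 5| = 7.
The claim requires 23 − 7 = 16 ≥ 18, which does not hold.

False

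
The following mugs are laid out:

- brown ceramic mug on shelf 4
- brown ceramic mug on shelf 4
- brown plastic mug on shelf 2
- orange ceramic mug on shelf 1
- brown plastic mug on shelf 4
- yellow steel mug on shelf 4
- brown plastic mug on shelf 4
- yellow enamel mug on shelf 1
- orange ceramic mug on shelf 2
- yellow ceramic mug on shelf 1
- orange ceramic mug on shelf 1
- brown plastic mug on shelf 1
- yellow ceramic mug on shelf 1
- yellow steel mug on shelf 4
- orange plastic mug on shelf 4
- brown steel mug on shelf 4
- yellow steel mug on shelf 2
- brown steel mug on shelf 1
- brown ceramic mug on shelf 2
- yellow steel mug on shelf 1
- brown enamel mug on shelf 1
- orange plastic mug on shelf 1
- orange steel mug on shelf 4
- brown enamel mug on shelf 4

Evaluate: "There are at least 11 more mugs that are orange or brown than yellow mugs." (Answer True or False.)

mugs that are orange or brown: 17.
yellow mugs: 7.
The claim requires 17 − 7 = 10 ≥ 11, which does not hold.

False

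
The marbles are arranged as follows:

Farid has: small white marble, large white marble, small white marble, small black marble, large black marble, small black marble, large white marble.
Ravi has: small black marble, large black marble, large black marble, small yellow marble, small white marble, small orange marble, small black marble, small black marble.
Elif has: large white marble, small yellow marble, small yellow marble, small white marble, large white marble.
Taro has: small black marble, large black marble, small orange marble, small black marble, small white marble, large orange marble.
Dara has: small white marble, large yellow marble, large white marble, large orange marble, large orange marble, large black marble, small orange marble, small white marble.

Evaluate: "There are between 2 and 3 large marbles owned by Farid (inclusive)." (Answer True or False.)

True

Count of large marbles owned by Farid: 3.
The claim requires 2 ≤ 3 ≤ 3, which holds.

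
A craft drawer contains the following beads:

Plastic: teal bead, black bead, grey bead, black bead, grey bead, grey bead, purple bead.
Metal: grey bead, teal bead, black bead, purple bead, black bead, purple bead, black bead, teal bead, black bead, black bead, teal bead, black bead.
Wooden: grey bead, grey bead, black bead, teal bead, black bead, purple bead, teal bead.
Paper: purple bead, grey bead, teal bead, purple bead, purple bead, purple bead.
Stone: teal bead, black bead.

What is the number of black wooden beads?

2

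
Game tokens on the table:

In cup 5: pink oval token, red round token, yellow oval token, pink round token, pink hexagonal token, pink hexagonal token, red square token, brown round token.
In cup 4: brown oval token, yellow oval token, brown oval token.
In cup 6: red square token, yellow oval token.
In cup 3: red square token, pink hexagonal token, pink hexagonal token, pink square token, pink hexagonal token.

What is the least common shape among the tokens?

round

Counts by shape: oval 6, hexagonal 5, square 4, round 3.
The minimum is 3, held uniquely by round.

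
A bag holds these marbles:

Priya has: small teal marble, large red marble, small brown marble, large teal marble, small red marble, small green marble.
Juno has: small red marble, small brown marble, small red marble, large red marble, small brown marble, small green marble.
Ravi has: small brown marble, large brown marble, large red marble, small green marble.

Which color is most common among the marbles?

red

Counts by color: red 6, brown 5, green 3, teal 2.
The maximum is 6, held uniquely by red.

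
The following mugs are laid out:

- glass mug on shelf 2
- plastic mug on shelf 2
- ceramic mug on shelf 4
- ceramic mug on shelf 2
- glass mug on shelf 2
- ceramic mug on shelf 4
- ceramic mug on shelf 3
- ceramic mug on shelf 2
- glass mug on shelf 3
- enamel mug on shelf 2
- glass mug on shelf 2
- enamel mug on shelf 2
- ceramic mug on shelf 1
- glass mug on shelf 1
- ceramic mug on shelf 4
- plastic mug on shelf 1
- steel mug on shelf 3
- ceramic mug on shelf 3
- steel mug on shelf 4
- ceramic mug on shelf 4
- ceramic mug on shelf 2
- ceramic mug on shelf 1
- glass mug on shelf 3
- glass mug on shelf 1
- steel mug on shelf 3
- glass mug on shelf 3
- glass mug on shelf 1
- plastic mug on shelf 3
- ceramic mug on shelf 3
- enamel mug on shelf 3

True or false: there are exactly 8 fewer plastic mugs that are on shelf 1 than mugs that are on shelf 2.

True

plastic mugs on shelf 1: 1.
mugs on shelf 2: 9.
The claim requires 9 − 1 (= 8) to equal 8, which holds.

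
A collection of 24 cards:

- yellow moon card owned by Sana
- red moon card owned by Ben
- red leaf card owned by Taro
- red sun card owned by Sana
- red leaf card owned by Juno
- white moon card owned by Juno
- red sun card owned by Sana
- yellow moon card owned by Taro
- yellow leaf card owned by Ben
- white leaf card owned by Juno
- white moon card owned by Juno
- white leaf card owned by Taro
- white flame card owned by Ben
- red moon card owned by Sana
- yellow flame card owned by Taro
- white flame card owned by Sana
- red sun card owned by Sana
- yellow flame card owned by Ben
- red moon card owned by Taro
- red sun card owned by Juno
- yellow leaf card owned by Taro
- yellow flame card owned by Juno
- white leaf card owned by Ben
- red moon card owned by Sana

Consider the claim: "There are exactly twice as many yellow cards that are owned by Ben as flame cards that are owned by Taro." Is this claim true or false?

Count of yellow cards owned by Ben: 2.
Count of flame cards owned by Taro: 1.
The claim requires 2 = 2 × 1 = 2, which holds.

True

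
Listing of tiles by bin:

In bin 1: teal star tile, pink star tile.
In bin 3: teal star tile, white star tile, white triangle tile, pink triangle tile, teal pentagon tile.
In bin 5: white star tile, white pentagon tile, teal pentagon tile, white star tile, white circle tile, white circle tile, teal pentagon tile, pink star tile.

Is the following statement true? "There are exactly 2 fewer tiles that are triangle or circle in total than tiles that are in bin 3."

tiles that are triangle or circle: 4.
tiles in bin 3: 5.
The claim requires 5 − 4 (= 1) to equal 2, which does not hold.

False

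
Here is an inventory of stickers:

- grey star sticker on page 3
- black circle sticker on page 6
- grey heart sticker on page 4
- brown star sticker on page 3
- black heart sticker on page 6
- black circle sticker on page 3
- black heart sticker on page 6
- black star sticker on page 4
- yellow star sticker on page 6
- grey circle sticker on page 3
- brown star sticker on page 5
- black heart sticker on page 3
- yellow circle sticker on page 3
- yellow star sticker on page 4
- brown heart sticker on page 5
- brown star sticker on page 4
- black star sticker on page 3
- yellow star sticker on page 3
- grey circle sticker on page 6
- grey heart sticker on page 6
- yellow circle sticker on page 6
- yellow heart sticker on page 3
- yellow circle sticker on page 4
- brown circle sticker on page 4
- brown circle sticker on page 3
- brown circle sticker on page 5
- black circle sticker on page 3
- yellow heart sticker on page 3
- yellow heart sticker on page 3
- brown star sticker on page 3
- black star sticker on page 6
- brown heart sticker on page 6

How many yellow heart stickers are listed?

3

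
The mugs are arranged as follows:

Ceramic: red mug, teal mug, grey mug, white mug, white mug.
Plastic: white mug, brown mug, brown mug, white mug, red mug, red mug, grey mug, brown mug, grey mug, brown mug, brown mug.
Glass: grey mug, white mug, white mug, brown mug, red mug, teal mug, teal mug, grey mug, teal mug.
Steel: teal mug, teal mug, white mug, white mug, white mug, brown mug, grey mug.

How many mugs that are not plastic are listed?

21

Total mugs: 32; with the excluded value: 11; remaining 32 − 11 = 21.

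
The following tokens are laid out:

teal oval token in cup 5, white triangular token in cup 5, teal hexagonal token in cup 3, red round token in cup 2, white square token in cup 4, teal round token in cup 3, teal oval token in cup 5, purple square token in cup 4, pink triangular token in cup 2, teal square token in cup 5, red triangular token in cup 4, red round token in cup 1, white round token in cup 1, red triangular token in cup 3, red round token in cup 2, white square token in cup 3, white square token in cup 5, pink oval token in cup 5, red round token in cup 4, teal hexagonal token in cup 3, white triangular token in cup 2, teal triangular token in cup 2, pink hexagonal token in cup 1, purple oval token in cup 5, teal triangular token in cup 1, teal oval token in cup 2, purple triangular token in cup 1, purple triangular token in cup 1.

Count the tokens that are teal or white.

15

teal: 9; white: 6; together 9 + 6 = 15.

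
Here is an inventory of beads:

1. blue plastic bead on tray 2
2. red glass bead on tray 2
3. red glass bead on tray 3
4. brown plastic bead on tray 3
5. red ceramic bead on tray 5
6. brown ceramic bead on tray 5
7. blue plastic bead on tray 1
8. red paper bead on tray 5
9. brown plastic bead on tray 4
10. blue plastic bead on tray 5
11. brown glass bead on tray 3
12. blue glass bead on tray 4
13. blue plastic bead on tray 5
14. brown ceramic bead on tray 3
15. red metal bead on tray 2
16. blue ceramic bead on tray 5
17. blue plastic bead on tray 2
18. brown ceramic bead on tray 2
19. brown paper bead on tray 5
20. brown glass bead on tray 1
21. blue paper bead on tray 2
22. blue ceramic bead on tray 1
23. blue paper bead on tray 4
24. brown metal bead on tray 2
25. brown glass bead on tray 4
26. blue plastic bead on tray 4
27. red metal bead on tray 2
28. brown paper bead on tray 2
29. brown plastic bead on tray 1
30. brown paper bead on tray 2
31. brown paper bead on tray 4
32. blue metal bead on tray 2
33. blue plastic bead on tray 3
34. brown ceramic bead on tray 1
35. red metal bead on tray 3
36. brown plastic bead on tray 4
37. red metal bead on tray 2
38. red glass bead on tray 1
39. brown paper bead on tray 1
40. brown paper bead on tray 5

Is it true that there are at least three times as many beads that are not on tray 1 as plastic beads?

True

beads that are not on tray 1: 33.
plastic beads: 11.
The claim requires 33 ≥ 3 × 11 = 33, which holds.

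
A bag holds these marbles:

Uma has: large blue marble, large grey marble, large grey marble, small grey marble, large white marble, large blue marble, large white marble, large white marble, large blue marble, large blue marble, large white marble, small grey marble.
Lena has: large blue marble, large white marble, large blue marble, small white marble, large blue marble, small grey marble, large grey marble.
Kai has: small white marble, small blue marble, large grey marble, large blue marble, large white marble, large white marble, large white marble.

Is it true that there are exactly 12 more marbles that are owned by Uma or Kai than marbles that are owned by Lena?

|marbles owned by Uma or Kai| = 19.
|marbles owned by Lena| = 7.
The claim requires 19 − 7 (= 12) to equal 12, which holds.

True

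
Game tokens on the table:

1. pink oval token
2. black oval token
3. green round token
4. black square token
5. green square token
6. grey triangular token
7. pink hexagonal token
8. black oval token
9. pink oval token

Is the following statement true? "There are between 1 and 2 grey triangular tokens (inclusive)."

True

grey triangular tokens: 1.
The claim requires 1 ≤ 1 ≤ 2, which holds.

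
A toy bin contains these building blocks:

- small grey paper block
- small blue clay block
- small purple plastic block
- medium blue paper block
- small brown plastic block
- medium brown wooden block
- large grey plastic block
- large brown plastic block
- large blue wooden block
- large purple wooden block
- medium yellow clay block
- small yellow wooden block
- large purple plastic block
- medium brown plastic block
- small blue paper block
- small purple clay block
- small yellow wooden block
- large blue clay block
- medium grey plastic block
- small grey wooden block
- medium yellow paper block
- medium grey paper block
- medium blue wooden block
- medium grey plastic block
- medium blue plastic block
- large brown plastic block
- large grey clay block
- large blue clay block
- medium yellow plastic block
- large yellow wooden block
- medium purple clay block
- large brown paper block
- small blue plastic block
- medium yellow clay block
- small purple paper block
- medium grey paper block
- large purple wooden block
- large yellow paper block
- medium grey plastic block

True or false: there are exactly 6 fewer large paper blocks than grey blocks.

False

|large paper blocks| = 2.
|grey blocks| = 9.
The claim requires 9 − 2 (= 7) to equal 6, which does not hold.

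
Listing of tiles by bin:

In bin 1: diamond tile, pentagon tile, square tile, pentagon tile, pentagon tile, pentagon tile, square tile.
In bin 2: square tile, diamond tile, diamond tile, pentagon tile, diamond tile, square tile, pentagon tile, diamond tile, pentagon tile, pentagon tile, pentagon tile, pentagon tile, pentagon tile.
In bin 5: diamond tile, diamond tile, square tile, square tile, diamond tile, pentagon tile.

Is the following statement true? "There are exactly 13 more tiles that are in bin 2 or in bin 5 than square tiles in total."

There are 19 tiles in bin 2 or in bin 5.
There are 6 square tiles.
The claim requires 19 − 6 (= 13) to equal 13, which holds.

True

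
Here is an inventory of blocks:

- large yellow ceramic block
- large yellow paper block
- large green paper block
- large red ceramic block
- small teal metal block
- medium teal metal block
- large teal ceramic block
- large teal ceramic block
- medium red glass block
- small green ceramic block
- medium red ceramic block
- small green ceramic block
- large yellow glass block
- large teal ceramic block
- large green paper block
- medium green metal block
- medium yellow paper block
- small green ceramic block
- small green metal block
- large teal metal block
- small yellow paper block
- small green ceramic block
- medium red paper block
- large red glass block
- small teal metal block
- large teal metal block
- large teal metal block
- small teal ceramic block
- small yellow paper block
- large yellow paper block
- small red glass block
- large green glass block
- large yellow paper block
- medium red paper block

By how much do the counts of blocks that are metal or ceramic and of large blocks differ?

blocks that are metal or ceramic: 19. large blocks: 16.
|19 − 16| = 19 − 16 = 3.

3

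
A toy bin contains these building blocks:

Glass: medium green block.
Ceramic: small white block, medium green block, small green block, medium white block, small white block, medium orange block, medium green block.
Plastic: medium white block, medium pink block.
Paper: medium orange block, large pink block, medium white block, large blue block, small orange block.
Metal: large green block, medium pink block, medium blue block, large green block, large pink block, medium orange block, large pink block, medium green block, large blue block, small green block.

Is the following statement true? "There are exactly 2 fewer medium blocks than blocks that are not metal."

True

There are 13 medium blocks.
There are 15 blocks that are not metal.
The claim requires 15 − 13 (= 2) to equal 2, which holds.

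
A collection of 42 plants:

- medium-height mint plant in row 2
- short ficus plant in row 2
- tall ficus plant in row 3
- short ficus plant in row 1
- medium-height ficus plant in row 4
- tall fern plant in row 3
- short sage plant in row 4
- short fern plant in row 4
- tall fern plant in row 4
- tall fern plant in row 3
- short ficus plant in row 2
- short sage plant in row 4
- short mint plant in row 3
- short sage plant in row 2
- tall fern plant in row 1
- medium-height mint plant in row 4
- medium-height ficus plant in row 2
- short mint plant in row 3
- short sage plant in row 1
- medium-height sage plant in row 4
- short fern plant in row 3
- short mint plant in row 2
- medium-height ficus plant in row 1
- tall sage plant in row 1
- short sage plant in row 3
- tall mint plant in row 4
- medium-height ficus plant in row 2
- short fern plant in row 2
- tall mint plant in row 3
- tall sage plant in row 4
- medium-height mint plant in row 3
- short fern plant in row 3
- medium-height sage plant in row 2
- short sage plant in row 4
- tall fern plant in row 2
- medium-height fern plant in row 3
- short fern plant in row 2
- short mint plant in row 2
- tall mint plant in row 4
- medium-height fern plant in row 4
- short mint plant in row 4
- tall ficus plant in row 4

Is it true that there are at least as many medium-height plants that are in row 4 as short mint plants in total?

False

medium-height plants in row 4: 4.
short mint plants: 5.
The claim requires 4 ≥ 5, which does not hold.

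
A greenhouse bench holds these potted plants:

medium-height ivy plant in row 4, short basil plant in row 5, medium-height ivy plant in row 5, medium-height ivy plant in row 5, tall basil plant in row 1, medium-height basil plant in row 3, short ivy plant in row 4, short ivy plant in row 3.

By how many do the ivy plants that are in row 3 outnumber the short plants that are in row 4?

0

ivy plants in row 3: 1.
short plants in row 4: 1.
1 − 1 = 0.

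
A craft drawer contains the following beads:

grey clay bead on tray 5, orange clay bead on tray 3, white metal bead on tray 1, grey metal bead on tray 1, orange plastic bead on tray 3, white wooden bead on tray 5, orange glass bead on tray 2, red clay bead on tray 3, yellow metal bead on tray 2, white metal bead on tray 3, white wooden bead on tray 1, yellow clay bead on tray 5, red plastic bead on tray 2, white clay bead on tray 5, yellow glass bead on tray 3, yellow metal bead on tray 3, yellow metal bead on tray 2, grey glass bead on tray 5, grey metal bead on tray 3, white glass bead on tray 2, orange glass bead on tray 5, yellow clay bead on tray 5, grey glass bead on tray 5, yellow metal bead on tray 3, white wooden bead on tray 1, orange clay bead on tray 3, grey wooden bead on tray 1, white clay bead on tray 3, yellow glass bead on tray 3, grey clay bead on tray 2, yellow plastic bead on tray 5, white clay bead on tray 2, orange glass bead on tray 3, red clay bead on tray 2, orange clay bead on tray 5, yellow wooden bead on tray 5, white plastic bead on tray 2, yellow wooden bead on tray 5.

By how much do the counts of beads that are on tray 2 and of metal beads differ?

beads on tray 2: 9. metal beads: 8.
|9 − 8| = 9 − 8 = 1.

1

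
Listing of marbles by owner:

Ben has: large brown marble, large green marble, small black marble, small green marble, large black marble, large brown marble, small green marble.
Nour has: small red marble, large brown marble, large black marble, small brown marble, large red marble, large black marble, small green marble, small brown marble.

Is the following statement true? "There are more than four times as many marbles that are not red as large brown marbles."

True

|marbles that are not red| = 13.
|large brown marbles| = 3.
The claim requires 13 > 4 × 3 = 12, which holds.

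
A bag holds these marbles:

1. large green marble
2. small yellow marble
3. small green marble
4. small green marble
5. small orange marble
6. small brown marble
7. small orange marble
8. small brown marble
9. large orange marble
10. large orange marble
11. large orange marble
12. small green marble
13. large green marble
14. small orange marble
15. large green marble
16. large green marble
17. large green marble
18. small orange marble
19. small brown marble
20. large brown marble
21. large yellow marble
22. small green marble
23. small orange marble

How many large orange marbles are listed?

3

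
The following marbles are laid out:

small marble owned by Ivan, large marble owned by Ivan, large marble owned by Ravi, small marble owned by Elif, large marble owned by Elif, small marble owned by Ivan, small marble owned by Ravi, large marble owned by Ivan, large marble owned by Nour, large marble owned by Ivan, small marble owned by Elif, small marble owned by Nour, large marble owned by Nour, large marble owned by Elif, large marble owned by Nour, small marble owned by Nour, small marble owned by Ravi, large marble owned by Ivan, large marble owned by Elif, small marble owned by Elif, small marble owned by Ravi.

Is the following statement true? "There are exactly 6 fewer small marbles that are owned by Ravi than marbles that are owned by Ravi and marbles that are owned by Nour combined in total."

small marbles owned by Ravi: 3.
marbles owned by Ravi: 4; marbles owned by Nour: 5; combined: 4 + 5 = 9.
The claim requires 9 − 3 (= 6) to equal 6, which holds.

True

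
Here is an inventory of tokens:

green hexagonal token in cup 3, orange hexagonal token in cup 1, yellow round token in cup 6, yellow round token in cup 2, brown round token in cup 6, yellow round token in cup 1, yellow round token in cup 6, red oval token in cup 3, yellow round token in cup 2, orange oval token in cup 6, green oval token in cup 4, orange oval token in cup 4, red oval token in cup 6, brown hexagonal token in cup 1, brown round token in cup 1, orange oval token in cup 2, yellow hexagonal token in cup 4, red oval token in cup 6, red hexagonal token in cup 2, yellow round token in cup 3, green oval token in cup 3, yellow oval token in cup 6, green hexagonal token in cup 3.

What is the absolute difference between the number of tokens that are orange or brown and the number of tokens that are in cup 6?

0

tokens that are orange or brown: 7. tokens in cup 6: 7.
|7 − 7| = 7 − 7 = 0.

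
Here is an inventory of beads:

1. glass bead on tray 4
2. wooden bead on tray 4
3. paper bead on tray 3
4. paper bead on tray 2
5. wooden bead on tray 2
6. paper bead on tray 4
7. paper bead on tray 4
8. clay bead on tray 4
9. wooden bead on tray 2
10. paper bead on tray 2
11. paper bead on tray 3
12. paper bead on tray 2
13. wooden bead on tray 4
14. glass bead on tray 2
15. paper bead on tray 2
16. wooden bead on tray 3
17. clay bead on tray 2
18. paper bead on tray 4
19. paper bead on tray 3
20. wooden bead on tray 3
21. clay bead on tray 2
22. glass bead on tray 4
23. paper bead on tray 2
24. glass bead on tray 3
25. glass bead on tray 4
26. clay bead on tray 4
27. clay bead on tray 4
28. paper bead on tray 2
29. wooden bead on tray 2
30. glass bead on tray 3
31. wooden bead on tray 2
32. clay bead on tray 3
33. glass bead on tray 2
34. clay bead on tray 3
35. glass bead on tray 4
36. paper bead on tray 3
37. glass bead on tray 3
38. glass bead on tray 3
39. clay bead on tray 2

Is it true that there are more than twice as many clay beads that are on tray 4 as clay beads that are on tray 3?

False

clay beads on tray 4: 3.
clay beads on tray 3: 2.
The claim requires 3 > 2 × 2 = 4, which does not hold.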